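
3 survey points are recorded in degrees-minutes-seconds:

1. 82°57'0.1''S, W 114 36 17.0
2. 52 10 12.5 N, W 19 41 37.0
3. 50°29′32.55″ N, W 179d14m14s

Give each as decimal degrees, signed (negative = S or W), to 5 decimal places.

1. -82.95003, -114.60472
2. 52.17014, -19.69361
3. 50.49238, -179.23722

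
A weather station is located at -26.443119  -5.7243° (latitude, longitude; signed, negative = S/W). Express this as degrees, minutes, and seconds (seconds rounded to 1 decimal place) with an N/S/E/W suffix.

26°26′35.2″ S, 5°43′27.5″ W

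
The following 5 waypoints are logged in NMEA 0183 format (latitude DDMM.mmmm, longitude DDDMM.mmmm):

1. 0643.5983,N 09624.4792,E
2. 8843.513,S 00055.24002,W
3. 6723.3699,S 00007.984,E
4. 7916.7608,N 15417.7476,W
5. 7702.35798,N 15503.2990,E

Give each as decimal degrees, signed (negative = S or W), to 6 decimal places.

1. 6.726638, 96.407987
2. -88.725217, -0.920667
3. -67.389498, 0.133067
4. 79.279347, -154.295793
5. 77.039300, 155.054983

Point 1:
  φ: degrees = first 2 digits = 6, minutes = 43.5983; 6 + 43.5983/60 = 6.7266383
  N ⇒ keep positive
  Longitude: degrees = first 3 digits = 96, minutes = 24.4792; 96 + 24.4792/60 = 96.4079867
  E ⇒ keep positive
Point 2:
  Lat: split at 2 digits → 88° and 43.513′; 88 + 43.513/60 = 88.7252167
  S → negative
  λ: split at 3 digits → 000° and 55.24002′; 0 + 55.24002/60 = 0.9206670
  W ⇒ negate
Point 3:
  Lat: split at 2 digits → 67° and 23.3699′; 67 + 23.3699/60 = 67.3894983
  S ⇒ negate
  Longitude: degrees = first 3 digits = 0, minutes = 7.984; 0 + 7.984/60 = 0.1330667
  E ⇒ keep positive
Point 4:
  Latitude: split at 2 digits → 79° and 16.7608′; 79 + 16.7608/60 = 79.2793467
  N → positive
  λ: degrees = first 3 digits = 154, minutes = 17.7476; 154 + 17.7476/60 = 154.2957933
  hemisphere W, so the sign is −
Point 5:
  Lat: degrees = first 2 digits = 77, minutes = 2.35798; 77 + 2.35798/60 = 77.0392997
  N → positive
  Longitude: degrees = first 3 digits = 155, minutes = 3.299; 155 + 3.299/60 = 155.0549833
  E → positive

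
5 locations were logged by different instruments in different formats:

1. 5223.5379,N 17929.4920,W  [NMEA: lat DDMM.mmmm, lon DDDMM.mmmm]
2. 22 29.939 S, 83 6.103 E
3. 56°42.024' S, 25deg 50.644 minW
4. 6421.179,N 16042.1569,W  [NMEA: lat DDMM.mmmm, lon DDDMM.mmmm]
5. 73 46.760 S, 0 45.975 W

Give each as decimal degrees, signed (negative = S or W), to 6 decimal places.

1. 52.392298, -179.491533
2. -22.498983, 83.101717
3. -56.700400, -25.844067
4. 64.352983, -160.702615
5. -73.779333, -0.766250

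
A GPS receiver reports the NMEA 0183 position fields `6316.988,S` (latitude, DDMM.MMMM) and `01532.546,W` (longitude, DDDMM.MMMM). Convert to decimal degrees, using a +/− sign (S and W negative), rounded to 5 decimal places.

Lat: split at 2 digits → 63° and 16.988′; 63 + 16.988/60 = 63.283133
S → negative
Lon: split at 3 digits → 015° and 32.546′; 15 + 32.546/60 = 15.542433
hemisphere W, so the sign is −

-63.28313, -15.54243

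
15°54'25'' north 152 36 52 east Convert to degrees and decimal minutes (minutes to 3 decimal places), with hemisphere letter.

Latitude: 54 + 25/60 = 54.41667′
Lon: 36 + 52/60 = 36.86667′

15° 54.417′ N, 152° 36.867′ E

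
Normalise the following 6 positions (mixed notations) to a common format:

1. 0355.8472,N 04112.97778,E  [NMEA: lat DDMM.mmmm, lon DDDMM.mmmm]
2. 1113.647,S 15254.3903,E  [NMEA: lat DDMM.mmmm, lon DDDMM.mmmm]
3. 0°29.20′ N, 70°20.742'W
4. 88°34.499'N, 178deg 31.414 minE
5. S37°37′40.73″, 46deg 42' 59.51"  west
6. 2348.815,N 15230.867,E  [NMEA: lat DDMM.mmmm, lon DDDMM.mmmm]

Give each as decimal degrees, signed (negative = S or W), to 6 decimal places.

1. 3.930787, 41.216296
2. -11.227450, 152.906505
3. 0.486667, -70.345700
4. 88.574983, 178.523567
5. -37.627981, -46.716531
6. 23.813583, 152.514450

Point 1:
  φ: degrees = first 2 digits = 3, minutes = 55.8472; 3 + 55.8472/60 = 3.9307867
  N ⇒ keep positive
  λ: split at 3 digits → 041° and 12.97778′; 41 + 12.97778/60 = 41.2162963
  E ⇒ keep positive
Point 2:
  Latitude: split at 2 digits → 11° and 13.647′; 11 + 13.647/60 = 11.2274500
  hemisphere S, so the sign is −
  Longitude: split at 3 digits → 152° and 54.3903′; 152 + 54.3903/60 = 152.9065050
  E ⇒ keep positive
Point 3:
  Lat: 29.2′ = 0.486667°; total 0.4866667
  N ⇒ keep positive
  λ: 70 + 20.742/60 = 70.3457000
  W ⇒ negate
Point 4:
  φ: 88 + 34.499/60 = 88.5749833
  N → positive
  Lon: 31.414′ = 0.523567°; total 178.5235667
  E ⇒ keep positive
Point 5:
  Latitude: 37′ + 40.73″ = 37.67883′; 37 + 37.67883/60 = 37.6279806
  hemisphere S, so the sign is −
  Lon: 42′ + 59.51″ = 42.99183′; 46 + 42.99183/60 = 46.7165306
  hemisphere W, so the sign is −
Point 6:
  Lat: split at 2 digits → 23° and 48.815′; 23 + 48.815/60 = 23.8135833
  N ⇒ keep positive
  λ: degrees = first 3 digits = 152, minutes = 30.867; 152 + 30.867/60 = 152.5144500
  E ⇒ keep positive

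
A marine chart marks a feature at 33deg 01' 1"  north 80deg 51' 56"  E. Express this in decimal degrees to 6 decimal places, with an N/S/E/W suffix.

Lat: 1′ + 1″ = 1.01667′; 33 + 1.01667/60 = 33.0169444
λ: 51′ + 56″ = 51.93333′; 80 + 51.93333/60 = 80.8655556

33.016944° N, 80.865556° E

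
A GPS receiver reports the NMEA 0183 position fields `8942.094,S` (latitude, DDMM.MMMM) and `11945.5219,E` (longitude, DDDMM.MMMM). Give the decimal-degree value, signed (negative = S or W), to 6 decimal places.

-89.701567, 119.758698

φ: split at 2 digits → 89° and 42.094′; 89 + 42.094/60 = 89.7015667
S ⇒ negate
λ: degrees = first 3 digits = 119, minutes = 45.5219; 119 + 45.5219/60 = 119.7586983
E ⇒ keep positive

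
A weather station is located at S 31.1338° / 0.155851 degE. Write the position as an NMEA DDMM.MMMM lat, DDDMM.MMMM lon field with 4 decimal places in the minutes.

Lat: 31° + 0.133800 × 60 = 31° 8.028000′
Longitude: minutes = (0.155851 − 0) × 60 = 9.351060

3108.0280,S / 00009.3511,E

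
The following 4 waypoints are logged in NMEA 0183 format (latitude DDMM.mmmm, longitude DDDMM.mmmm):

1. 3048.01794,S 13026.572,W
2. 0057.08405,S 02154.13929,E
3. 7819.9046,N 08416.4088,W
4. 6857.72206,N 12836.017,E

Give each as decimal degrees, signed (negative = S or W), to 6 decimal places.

1. -30.800299, -130.442867
2. -0.951401, 21.902322
3. 78.331743, -84.273480
4. 68.962034, 128.600283

Point 1:
  Lat: split at 2 digits → 30° and 48.01794′; 30 + 48.01794/60 = 30.8002990
  hemisphere S, so the sign is −
  Lon: split at 3 digits → 130° and 26.572′; 130 + 26.572/60 = 130.4428667
  W → negative
Point 2:
  φ: degrees = first 2 digits = 0, minutes = 57.08405; 0 + 57.08405/60 = 0.9514008
  S → negative
  Lon: split at 3 digits → 021° and 54.13929′; 21 + 54.13929/60 = 21.9023215
  E ⇒ keep positive
Point 3:
  Latitude: split at 2 digits → 78° and 19.9046′; 78 + 19.9046/60 = 78.3317433
  N → positive
  λ: split at 3 digits → 084° and 16.4088′; 84 + 16.4088/60 = 84.2734800
  hemisphere W, so the sign is −
Point 4:
  Lat: degrees = first 2 digits = 68, minutes = 57.72206; 68 + 57.72206/60 = 68.9620343
  N → positive
  Lon: split at 3 digits → 128° and 36.017′; 128 + 36.017/60 = 128.6002833
  E ⇒ keep positive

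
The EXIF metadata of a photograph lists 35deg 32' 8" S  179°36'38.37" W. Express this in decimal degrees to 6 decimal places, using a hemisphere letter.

Lat: 32′ + 8″ = 32.13333′; 35 + 32.13333/60 = 35.5355556
λ: 179 + 36/60 + 38.37/3600 = 179.6106583

35.535556° S, 179.610658° W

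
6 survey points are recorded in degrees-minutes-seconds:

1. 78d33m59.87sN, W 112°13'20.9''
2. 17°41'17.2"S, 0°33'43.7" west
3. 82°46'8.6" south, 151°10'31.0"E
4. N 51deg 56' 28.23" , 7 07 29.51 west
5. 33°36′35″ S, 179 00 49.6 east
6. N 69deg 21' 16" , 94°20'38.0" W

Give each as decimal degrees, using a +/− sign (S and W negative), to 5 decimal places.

1. 78.56663, -112.22247
2. -17.68811, -0.56214
3. -82.76906, 151.17528
4. 51.94118, -7.12486
5. -33.60972, 179.01378
6. 69.35444, -94.34389

Point 1:
  Lat: 78° + 33/60 + 59.87/3600 = 78 + 0.550000 + 0.016631 = 78.566631
  N → positive
  Lon: 13′ + 20.9″ = 13.34833′; 112 + 13.34833/60 = 112.222472
  W ⇒ negate
Point 2:
  Lat: 17 + 41/60 + 17.2/3600 = 17.688111
  S ⇒ negate
  λ: 33′ + 43.7″ = 33.72833′; 0 + 33.72833/60 = 0.562139
  W ⇒ negate
Point 3:
  Lat: 82 + 46/60 + 8.6/3600 = 82.769056
  S → negative
  λ: 151° + 10/60 + 31/3600 = 151 + 0.166667 + 0.008611 = 151.175278
  E → positive
Point 4:
  Latitude: 51° + 56/60 + 28.23/3600 = 51 + 0.933333 + 0.007842 = 51.941175
  N → positive
  λ: 7° + 7/60 + 29.51/3600 = 7 + 0.116667 + 0.008197 = 7.124864
  hemisphere W, so the sign is −
Point 5:
  φ: 33° + 36/60 + 35/3600 = 33 + 0.600000 + 0.009722 = 33.609722
  S ⇒ negate
  λ: 179 + 0/60 + 49.6/3600 = 179.013778
  E ⇒ keep positive
Point 6:
  Lat: 69° + 21/60 + 16/3600 = 69 + 0.350000 + 0.004444 = 69.354444
  N → positive
  Lon: 94° + 20/60 + 38/3600 = 94 + 0.333333 + 0.010556 = 94.343889
  W → negative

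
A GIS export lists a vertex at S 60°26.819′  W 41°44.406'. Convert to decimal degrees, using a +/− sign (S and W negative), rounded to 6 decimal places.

Latitude: 60 + 26.819/60 = 60.4469833
hemisphere S, so the sign is −
Lon: 44.406′ = 0.740100°; total 41.7401000
W ⇒ negate

-60.446983, -41.740100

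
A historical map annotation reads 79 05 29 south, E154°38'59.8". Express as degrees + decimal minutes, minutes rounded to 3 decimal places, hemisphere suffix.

φ: seconds/60 = 0.48333; minutes = 5 + 0.48333 = 5.48333
Longitude: seconds/60 = 0.99667; minutes = 38 + 0.99667 = 38.99667

79° 5.483′ S, 154° 38.997′ E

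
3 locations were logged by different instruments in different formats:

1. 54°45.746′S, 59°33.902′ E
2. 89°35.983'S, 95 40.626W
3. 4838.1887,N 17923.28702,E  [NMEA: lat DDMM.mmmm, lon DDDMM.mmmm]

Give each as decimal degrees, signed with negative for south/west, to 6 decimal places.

Point 1:
  φ: 45.746′ = 0.762433°; total 54.7624333
  S → negative
  Longitude: 59 + 33.902/60 = 59.5650333
  E ⇒ keep positive
Point 2:
  φ: 35.983′ = 0.599717°; total 89.5997167
  S → negative
  Longitude: 95 + 40.626/60 = 95.6771000
  hemisphere W, so the sign is −
Point 3:
  Lat: degrees = first 2 digits = 48, minutes = 38.1887; 48 + 38.1887/60 = 48.6364783
  N ⇒ keep positive
  Lon: degrees = first 3 digits = 179, minutes = 23.28702; 179 + 23.28702/60 = 179.3881170
  E → positive

1. -54.762433, 59.565033
2. -89.599717, -95.677100
3. 48.636478, 179.388117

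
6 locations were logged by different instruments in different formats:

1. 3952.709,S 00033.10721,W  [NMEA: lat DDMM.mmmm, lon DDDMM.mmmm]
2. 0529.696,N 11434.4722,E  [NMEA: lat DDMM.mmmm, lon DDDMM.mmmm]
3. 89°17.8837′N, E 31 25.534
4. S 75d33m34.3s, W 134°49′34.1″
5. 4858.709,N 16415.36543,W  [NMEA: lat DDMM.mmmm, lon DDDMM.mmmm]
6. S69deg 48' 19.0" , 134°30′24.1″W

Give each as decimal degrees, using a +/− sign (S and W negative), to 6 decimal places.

1. -39.878483, -0.551787
2. 5.494933, 114.574537
3. 89.298062, 31.425567
4. -75.559528, -134.826139
5. 48.978483, -164.256091
6. -69.805278, -134.506694

Point 1:
  φ: degrees = first 2 digits = 39, minutes = 52.709; 39 + 52.709/60 = 39.8784833
  S → negative
  Lon: degrees = first 3 digits = 0, minutes = 33.10721; 0 + 33.10721/60 = 0.5517868
  W → negative
Point 2:
  Lat: degrees = first 2 digits = 5, minutes = 29.696; 5 + 29.696/60 = 5.4949333
  N ⇒ keep positive
  Lon: split at 3 digits → 114° and 34.4722′; 114 + 34.4722/60 = 114.5745367
  E → positive
Point 3:
  Latitude: 89 + 17.8837/60 = 89.2980617
  N ⇒ keep positive
  Lon: 31 + 25.534/60 = 31.4255667
  E ⇒ keep positive
Point 4:
  φ: 75 + 33/60 + 34.3/3600 = 75.5595278
  S ⇒ negate
  λ: 134 + 49/60 + 34.1/3600 = 134.8261389
  hemisphere W, so the sign is −
Point 5:
  Latitude: split at 2 digits → 48° and 58.709′; 48 + 58.709/60 = 48.9784833
  N → positive
  Lon: split at 3 digits → 164° and 15.36543′; 164 + 15.36543/60 = 164.2560905
  W ⇒ negate
Point 6:
  Lat: 69 + 48/60 + 19/3600 = 69.8052778
  hemisphere S, so the sign is −
  Lon: 30′ + 24.1″ = 30.40167′; 134 + 30.40167/60 = 134.5066944
  W ⇒ negate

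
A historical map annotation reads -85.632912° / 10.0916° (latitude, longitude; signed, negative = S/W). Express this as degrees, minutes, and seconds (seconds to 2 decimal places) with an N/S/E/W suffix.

85°37′58.48″ S, 10°05′29.76″ E

Latitude is negative → S; |value| = 85.632912
Lat: 0.632912° → 37.97472′; 0.97472 × 60 = 58.4832″
λ: 0.091600 × 60 = 5.49600′ → 5′, remainder × 60 = 29.7600″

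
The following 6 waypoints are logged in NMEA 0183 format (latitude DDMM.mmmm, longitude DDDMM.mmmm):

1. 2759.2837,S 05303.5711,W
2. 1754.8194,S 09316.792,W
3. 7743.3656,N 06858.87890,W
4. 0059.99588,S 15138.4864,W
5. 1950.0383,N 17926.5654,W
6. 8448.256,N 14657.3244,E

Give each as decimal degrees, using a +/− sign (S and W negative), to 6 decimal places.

1. -27.988062, -53.059518
2. -17.913657, -93.279867
3. 77.722760, -68.981315
4. -0.999931, -151.641440
5. 19.833972, -179.442757
6. 84.804267, 146.955407

Point 1:
  Lat: split at 2 digits → 27° and 59.2837′; 27 + 59.2837/60 = 27.9880617
  S → negative
  Longitude: split at 3 digits → 053° and 3.5711′; 53 + 3.5711/60 = 53.0595183
  W → negative
Point 2:
  Latitude: split at 2 digits → 17° and 54.8194′; 17 + 54.8194/60 = 17.9136567
  S → negative
  Longitude: split at 3 digits → 093° and 16.792′; 93 + 16.792/60 = 93.2798667
  W → negative
Point 3:
  Latitude: degrees = first 2 digits = 77, minutes = 43.3656; 77 + 43.3656/60 = 77.7227600
  N ⇒ keep positive
  Longitude: split at 3 digits → 068° and 58.8789′; 68 + 58.8789/60 = 68.9813150
  hemisphere W, so the sign is −
Point 4:
  φ: degrees = first 2 digits = 0, minutes = 59.99588; 0 + 59.99588/60 = 0.9999313
  S ⇒ negate
  Longitude: degrees = first 3 digits = 151, minutes = 38.4864; 151 + 38.4864/60 = 151.6414400
  hemisphere W, so the sign is −
Point 5:
  Latitude: split at 2 digits → 19° and 50.0383′; 19 + 50.0383/60 = 19.8339717
  N ⇒ keep positive
  λ: degrees = first 3 digits = 179, minutes = 26.5654; 179 + 26.5654/60 = 179.4427567
  W ⇒ negate
Point 6:
  φ: split at 2 digits → 84° and 48.256′; 84 + 48.256/60 = 84.8042667
  N ⇒ keep positive
  Longitude: degrees = first 3 digits = 146, minutes = 57.3244; 146 + 57.3244/60 = 146.9554067
  E → positive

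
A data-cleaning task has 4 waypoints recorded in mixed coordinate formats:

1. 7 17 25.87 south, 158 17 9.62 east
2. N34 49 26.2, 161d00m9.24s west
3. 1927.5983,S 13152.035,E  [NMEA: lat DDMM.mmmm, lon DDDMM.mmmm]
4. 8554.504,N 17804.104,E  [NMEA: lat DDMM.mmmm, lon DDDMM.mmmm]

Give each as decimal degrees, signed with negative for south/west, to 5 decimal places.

Point 1:
  Latitude: 17′ + 25.87″ = 17.43117′; 7 + 17.43117/60 = 7.290519
  hemisphere S, so the sign is −
  Lon: 158 + 17/60 + 9.62/3600 = 158.286006
  E → positive
Point 2:
  Latitude: 34 + 49/60 + 26.2/3600 = 34.823944
  N ⇒ keep positive
  Longitude: 161° + 0/60 + 9.24/3600 = 161 + 0.000000 + 0.002567 = 161.002567
  W ⇒ negate
Point 3:
  Lat: degrees = first 2 digits = 19, minutes = 27.5983; 19 + 27.5983/60 = 19.459972
  hemisphere S, so the sign is −
  λ: split at 3 digits → 131° and 52.035′; 131 + 52.035/60 = 131.867250
  E ⇒ keep positive
Point 4:
  Latitude: split at 2 digits → 85° and 54.504′; 85 + 54.504/60 = 85.908400
  N ⇒ keep positive
  Lon: degrees = first 3 digits = 178, minutes = 4.104; 178 + 4.104/60 = 178.068400
  E → positive

1. -7.29052, 158.28601
2. 34.82394, -161.00257
3. -19.45997, 131.86725
4. 85.90840, 178.06840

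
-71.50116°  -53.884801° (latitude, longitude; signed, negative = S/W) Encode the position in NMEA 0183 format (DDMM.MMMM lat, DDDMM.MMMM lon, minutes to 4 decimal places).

7130.0696,S / 05353.0881,W

Latitude is negative → S; |value| = 71.501160
Latitude: minutes = (71.501160 − 71) × 60 = 30.069600
Longitude is negative → W; |value| = 53.884801
λ: minutes = (53.884801 − 53) × 60 = 53.088060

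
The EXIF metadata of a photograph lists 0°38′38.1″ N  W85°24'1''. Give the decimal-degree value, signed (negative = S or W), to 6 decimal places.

0.643917, -85.400278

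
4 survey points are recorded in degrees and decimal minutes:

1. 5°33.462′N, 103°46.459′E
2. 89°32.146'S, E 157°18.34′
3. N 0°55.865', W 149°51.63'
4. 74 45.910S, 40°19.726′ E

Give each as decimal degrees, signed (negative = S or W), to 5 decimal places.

1. 5.55770, 103.77432
2. -89.53577, 157.30567
3. 0.93108, -149.86050
4. -74.76517, 40.32877

Point 1:
  φ: 33.462′ = 0.557700°; total 5.557700
  N → positive
  λ: 46.459′ = 0.774317°; total 103.774317
  E ⇒ keep positive
Point 2:
  Lat: 32.146′ = 0.535767°; total 89.535767
  hemisphere S, so the sign is −
  Lon: 157 + 18.34/60 = 157.305667
  E → positive
Point 3:
  φ: 0 + 55.865/60 = 0.931083
  N → positive
  Lon: 51.63′ = 0.860500°; total 149.860500
  W → negative
Point 4:
  Lat: 74 + 45.91/60 = 74.765167
  S ⇒ negate
  Longitude: 40 + 19.726/60 = 40.328767
  E → positive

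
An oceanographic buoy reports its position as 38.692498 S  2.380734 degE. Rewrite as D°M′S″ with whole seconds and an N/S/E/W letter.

Lat: whole degrees 38; 41.54988′ → 41′ and 32.99″
λ: 0.380734° → 22.84404′; 0.84404 × 60 = 50.64″

38°41′33″ S, 2°22′51″ E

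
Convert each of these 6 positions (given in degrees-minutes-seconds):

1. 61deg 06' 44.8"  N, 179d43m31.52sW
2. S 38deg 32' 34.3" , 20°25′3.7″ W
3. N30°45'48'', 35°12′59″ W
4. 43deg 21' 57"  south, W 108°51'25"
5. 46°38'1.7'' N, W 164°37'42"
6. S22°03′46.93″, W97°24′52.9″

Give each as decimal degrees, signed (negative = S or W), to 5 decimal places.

1. 61.11244, -179.72542
2. -38.54286, -20.41769
3. 30.76333, -35.21639
4. -43.36583, -108.85694
5. 46.63381, -164.62833
6. -22.06304, -97.41469

Point 1:
  φ: 61° + 6/60 + 44.8/3600 = 61 + 0.100000 + 0.012444 = 61.112444
  N → positive
  λ: 179° + 43/60 + 31.52/3600 = 179 + 0.716667 + 0.008756 = 179.725422
  W → negative
Point 2:
  Lat: 38 + 32/60 + 34.3/3600 = 38.542861
  S → negative
  Longitude: 20° + 25/60 + 3.7/3600 = 20 + 0.416667 + 0.001028 = 20.417694
  hemisphere W, so the sign is −
Point 3:
  Latitude: 30 + 45/60 + 48/3600 = 30.763333
  N ⇒ keep positive
  Lon: 35 + 12/60 + 59/3600 = 35.216389
  hemisphere W, so the sign is −
Point 4:
  φ: 43 + 21/60 + 57/3600 = 43.365833
  hemisphere S, so the sign is −
  Longitude: 51′ + 25″ = 51.41667′; 108 + 51.41667/60 = 108.856944
  W ⇒ negate
Point 5:
  Lat: 38′ + 1.7″ = 38.02833′; 46 + 38.02833/60 = 46.633806
  N ⇒ keep positive
  λ: 37′ + 42″ = 37.70000′; 164 + 37.70000/60 = 164.628333
  hemisphere W, so the sign is −
Point 6:
  Lat: 22° + 3/60 + 46.93/3600 = 22 + 0.050000 + 0.013036 = 22.063036
  S ⇒ negate
  λ: 97 + 24/60 + 52.9/3600 = 97.414694
  W → negative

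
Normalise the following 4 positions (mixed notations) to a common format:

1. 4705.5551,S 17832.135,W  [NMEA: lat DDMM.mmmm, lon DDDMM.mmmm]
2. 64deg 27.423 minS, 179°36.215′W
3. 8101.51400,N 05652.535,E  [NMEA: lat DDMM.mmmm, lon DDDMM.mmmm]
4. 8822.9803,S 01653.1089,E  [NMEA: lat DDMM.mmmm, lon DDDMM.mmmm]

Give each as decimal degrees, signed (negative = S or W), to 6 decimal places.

1. -47.092585, -178.535583
2. -64.457050, -179.603583
3. 81.025233, 56.875583
4. -88.383005, 16.885148

Point 1:
  Lat: degrees = first 2 digits = 47, minutes = 5.5551; 47 + 5.5551/60 = 47.0925850
  hemisphere S, so the sign is −
  Longitude: degrees = first 3 digits = 178, minutes = 32.135; 178 + 32.135/60 = 178.5355833
  W ⇒ negate
Point 2:
  Latitude: 27.423′ = 0.457050°; total 64.4570500
  S ⇒ negate
  Longitude: 36.215′ = 0.603583°; total 179.6035833
  W ⇒ negate
Point 3:
  φ: split at 2 digits → 81° and 1.514′; 81 + 1.514/60 = 81.0252333
  N ⇒ keep positive
  Longitude: split at 3 digits → 056° and 52.535′; 56 + 52.535/60 = 56.8755833
  E → positive
Point 4:
  Lat: degrees = first 2 digits = 88, minutes = 22.9803; 88 + 22.9803/60 = 88.3830050
  hemisphere S, so the sign is −
  Lon: degrees = first 3 digits = 16, minutes = 53.1089; 16 + 53.1089/60 = 16.8851483
  E ⇒ keep positive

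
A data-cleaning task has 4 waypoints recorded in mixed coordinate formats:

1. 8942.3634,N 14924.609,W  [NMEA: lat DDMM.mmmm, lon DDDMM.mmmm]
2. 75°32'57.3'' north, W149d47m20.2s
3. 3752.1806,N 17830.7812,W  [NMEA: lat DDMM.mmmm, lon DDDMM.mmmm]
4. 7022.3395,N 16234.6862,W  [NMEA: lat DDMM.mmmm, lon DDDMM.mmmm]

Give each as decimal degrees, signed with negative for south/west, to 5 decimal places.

Point 1:
  Latitude: degrees = first 2 digits = 89, minutes = 42.3634; 89 + 42.3634/60 = 89.706057
  N ⇒ keep positive
  Longitude: degrees = first 3 digits = 149, minutes = 24.609; 149 + 24.609/60 = 149.410150
  hemisphere W, so the sign is −
Point 2:
  Lat: 32′ + 57.3″ = 32.95500′; 75 + 32.95500/60 = 75.549250
  N ⇒ keep positive
  Lon: 149 + 47/60 + 20.2/3600 = 149.788944
  W → negative
Point 3:
  φ: degrees = first 2 digits = 37, minutes = 52.1806; 37 + 52.1806/60 = 37.869677
  N ⇒ keep positive
  Longitude: degrees = first 3 digits = 178, minutes = 30.7812; 178 + 30.7812/60 = 178.513020
  W ⇒ negate
Point 4:
  Latitude: degrees = first 2 digits = 70, minutes = 22.3395; 70 + 22.3395/60 = 70.372325
  N → positive
  Longitude: degrees = first 3 digits = 162, minutes = 34.6862; 162 + 34.6862/60 = 162.578103
  W ⇒ negate

1. 89.70606, -149.41015
2. 75.54925, -149.78894
3. 37.86968, -178.51302
4. 70.37233, -162.57810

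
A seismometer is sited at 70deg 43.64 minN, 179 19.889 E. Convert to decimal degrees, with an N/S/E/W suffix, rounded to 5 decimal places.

Latitude: 70 + 43.64/60 = 70.727333
Longitude: 179 + 19.889/60 = 179.331483

70.72733° N, 179.33148° E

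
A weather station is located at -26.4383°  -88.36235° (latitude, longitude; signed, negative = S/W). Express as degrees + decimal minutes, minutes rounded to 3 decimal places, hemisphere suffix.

26° 26.298′ S, 88° 21.741′ W

Latitude is negative → S; |value| = 26.438300
φ: fractional part 0.438300 → 26.29800 minutes
Longitude is negative → W; |value| = 88.362350
Longitude: fractional part 0.362350 → 21.74100 minutes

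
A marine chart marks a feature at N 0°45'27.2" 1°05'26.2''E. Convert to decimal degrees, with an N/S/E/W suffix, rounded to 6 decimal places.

0.757556° N, 1.090611° E

φ: 45′ + 27.2″ = 45.45333′; 0 + 45.45333/60 = 0.7575556
Lon: 5′ + 26.2″ = 5.43667′; 1 + 5.43667/60 = 1.0906111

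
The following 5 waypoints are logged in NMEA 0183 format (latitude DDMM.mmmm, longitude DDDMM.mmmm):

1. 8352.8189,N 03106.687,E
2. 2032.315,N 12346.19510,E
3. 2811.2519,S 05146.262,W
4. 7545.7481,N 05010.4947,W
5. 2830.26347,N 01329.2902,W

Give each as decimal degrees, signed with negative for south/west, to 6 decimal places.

Point 1:
  Latitude: split at 2 digits → 83° and 52.8189′; 83 + 52.8189/60 = 83.8803150
  N → positive
  Longitude: degrees = first 3 digits = 31, minutes = 6.687; 31 + 6.687/60 = 31.1114500
  E ⇒ keep positive
Point 2:
  Lat: degrees = first 2 digits = 20, minutes = 32.315; 20 + 32.315/60 = 20.5385833
  N → positive
  λ: degrees = first 3 digits = 123, minutes = 46.1951; 123 + 46.1951/60 = 123.7699183
  E ⇒ keep positive
Point 3:
  Lat: degrees = first 2 digits = 28, minutes = 11.2519; 28 + 11.2519/60 = 28.1875317
  hemisphere S, so the sign is −
  Longitude: split at 3 digits → 051° and 46.262′; 51 + 46.262/60 = 51.7710333
  W → negative
Point 4:
  Lat: split at 2 digits → 75° and 45.7481′; 75 + 45.7481/60 = 75.7624683
  N → positive
  λ: degrees = first 3 digits = 50, minutes = 10.4947; 50 + 10.4947/60 = 50.1749117
  W ⇒ negate
Point 5:
  Lat: degrees = first 2 digits = 28, minutes = 30.26347; 28 + 30.26347/60 = 28.5043912
  N ⇒ keep positive
  Longitude: split at 3 digits → 013° and 29.2902′; 13 + 29.2902/60 = 13.4881700
  W ⇒ negate

1. 83.880315, 31.111450
2. 20.538583, 123.769918
3. -28.187532, -51.771033
4. 75.762468, -50.174912
5. 28.504391, -13.488170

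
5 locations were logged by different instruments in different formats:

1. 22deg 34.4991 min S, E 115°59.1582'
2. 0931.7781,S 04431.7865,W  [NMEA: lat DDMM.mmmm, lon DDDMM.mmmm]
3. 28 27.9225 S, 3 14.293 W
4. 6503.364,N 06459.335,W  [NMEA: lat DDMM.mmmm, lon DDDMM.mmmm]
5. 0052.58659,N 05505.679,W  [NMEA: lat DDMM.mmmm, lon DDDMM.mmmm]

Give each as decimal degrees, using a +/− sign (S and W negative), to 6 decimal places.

1. -22.574985, 115.985970
2. -9.529635, -44.529775
3. -28.465375, -3.238217
4. 65.056067, -64.988917
5. 0.876443, -55.094650

Point 1:
  Lat: 22 + 34.4991/60 = 22.5749850
  S ⇒ negate
  Lon: 115 + 59.1582/60 = 115.9859700
  E → positive
Point 2:
  φ: split at 2 digits → 09° and 31.7781′; 9 + 31.7781/60 = 9.5296350
  hemisphere S, so the sign is −
  Lon: split at 3 digits → 044° and 31.7865′; 44 + 31.7865/60 = 44.5297750
  hemisphere W, so the sign is −
Point 3:
  φ: 28 + 27.9225/60 = 28.4653750
  S ⇒ negate
  Longitude: 3 + 14.293/60 = 3.2382167
  hemisphere W, so the sign is −
Point 4:
  Latitude: degrees = first 2 digits = 65, minutes = 3.364; 65 + 3.364/60 = 65.0560667
  N → positive
  Lon: degrees = first 3 digits = 64, minutes = 59.335; 64 + 59.335/60 = 64.9889167
  W ⇒ negate
Point 5:
  Lat: degrees = first 2 digits = 0, minutes = 52.58659; 0 + 52.58659/60 = 0.8764432
  N → positive
  Lon: split at 3 digits → 055° and 5.679′; 55 + 5.679/60 = 55.0946500
  hemisphere W, so the sign is −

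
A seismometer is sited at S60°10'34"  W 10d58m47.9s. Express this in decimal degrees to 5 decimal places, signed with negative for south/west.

-60.17611, -10.97997

Lat: 60 + 10/60 + 34/3600 = 60.176111
S ⇒ negate
Lon: 10° + 58/60 + 47.9/3600 = 10 + 0.966667 + 0.013306 = 10.979972
W ⇒ negate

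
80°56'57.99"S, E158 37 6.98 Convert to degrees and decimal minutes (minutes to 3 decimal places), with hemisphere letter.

Latitude: seconds/60 = 0.96650; minutes = 56 + 0.96650 = 56.96650
Lon: 37 + 6.98/60 = 37.11633′

80° 56.967′ S, 158° 37.116′ E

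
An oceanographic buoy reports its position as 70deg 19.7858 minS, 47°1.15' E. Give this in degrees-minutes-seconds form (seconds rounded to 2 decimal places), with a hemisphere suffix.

70°19′47.15″ S, 47°01′9.00″ E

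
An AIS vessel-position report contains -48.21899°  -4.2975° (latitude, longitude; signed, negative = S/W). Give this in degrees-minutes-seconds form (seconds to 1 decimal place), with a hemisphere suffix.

Latitude is negative → S; |value| = 48.218990
Latitude: 0.218990° → 13.13940′; 0.13940 × 60 = 8.364″
Longitude is negative → W; |value| = 4.297500
λ: whole degrees 4; 17.85000′ → 17′ and 51.000″

48°13′8.4″ S, 4°17′51.0″ W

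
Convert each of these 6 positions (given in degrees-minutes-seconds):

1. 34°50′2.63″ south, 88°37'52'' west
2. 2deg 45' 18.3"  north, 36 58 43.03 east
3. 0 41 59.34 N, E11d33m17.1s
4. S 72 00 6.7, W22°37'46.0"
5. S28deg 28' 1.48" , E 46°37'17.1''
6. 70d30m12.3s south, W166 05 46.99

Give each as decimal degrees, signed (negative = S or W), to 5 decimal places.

1. -34.83406, -88.63111
2. 2.75508, 36.97862
3. 0.69982, 11.55475
4. -72.00186, -22.62944
5. -28.46708, 46.62142
6. -70.50342, -166.09639

Point 1:
  φ: 34° + 50/60 + 2.63/3600 = 34 + 0.833333 + 0.000731 = 34.834064
  hemisphere S, so the sign is −
  λ: 88 + 37/60 + 52/3600 = 88.631111
  W → negative
Point 2:
  φ: 2 + 45/60 + 18.3/3600 = 2.755083
  N → positive
  λ: 36 + 58/60 + 43.03/3600 = 36.978619
  E → positive
Point 3:
  φ: 41′ + 59.34″ = 41.98900′; 0 + 41.98900/60 = 0.699817
  N → positive
  Lon: 11 + 33/60 + 17.1/3600 = 11.554750
  E → positive
Point 4:
  Latitude: 72° + 0/60 + 6.7/3600 = 72 + 0.000000 + 0.001861 = 72.001861
  hemisphere S, so the sign is −
  Longitude: 22° + 37/60 + 46/3600 = 22 + 0.616667 + 0.012778 = 22.629444
  W → negative
Point 5:
  Latitude: 28° + 28/60 + 1.48/3600 = 28 + 0.466667 + 0.000411 = 28.467078
  hemisphere S, so the sign is −
  λ: 46 + 37/60 + 17.1/3600 = 46.621417
  E → positive
Point 6:
  Lat: 30′ + 12.3″ = 30.20500′; 70 + 30.20500/60 = 70.503417
  S ⇒ negate
  Lon: 166° + 5/60 + 46.99/3600 = 166 + 0.083333 + 0.013053 = 166.096386
  W → negative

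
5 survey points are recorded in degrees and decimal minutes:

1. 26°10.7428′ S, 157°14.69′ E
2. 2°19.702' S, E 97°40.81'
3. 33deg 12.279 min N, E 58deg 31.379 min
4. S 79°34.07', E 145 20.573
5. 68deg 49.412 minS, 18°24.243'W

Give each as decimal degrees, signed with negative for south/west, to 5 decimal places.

1. -26.17905, 157.24483
2. -2.32837, 97.68017
3. 33.20465, 58.52298
4. -79.56783, 145.34288
5. -68.82353, -18.40405

Point 1:
  Latitude: 10.7428′ = 0.179047°; total 26.179047
  hemisphere S, so the sign is −
  Lon: 157 + 14.69/60 = 157.244833
  E → positive
Point 2:
  Lat: 19.702′ = 0.328367°; total 2.328367
  S → negative
  Longitude: 40.81′ = 0.680167°; total 97.680167
  E ⇒ keep positive
Point 3:
  Latitude: 12.279′ = 0.204650°; total 33.204650
  N ⇒ keep positive
  Longitude: 58 + 31.379/60 = 58.522983
  E ⇒ keep positive
Point 4:
  φ: 79 + 34.07/60 = 79.567833
  S ⇒ negate
  Lon: 20.573′ = 0.342883°; total 145.342883
  E → positive
Point 5:
  Latitude: 68 + 49.412/60 = 68.823533
  S → negative
  Lon: 24.243′ = 0.404050°; total 18.404050
  W ⇒ negate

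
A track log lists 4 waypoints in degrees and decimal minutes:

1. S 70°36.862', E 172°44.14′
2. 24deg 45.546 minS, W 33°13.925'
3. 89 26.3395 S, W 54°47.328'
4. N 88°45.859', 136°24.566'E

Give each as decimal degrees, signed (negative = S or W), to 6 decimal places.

Point 1:
  Latitude: 36.862′ = 0.614367°; total 70.6143667
  S → negative
  Longitude: 44.14′ = 0.735667°; total 172.7356667
  E ⇒ keep positive
Point 2:
  Latitude: 24 + 45.546/60 = 24.7591000
  S ⇒ negate
  Longitude: 13.925′ = 0.232083°; total 33.2320833
  W → negative
Point 3:
  Lat: 89 + 26.3395/60 = 89.4389917
  S ⇒ negate
  Longitude: 47.328′ = 0.788800°; total 54.7888000
  hemisphere W, so the sign is −
Point 4:
  φ: 45.859′ = 0.764317°; total 88.7643167
  N → positive
  Longitude: 136 + 24.566/60 = 136.4094333
  E → positive

1. -70.614367, 172.735667
2. -24.759100, -33.232083
3. -89.438992, -54.788800
4. 88.764317, 136.409433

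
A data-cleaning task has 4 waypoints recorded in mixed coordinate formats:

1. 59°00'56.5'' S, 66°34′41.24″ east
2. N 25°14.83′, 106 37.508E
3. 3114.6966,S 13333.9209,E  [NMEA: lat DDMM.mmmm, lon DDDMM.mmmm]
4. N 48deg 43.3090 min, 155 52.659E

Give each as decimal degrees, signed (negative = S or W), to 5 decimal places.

1. -59.01569, 66.57812
2. 25.24717, 106.62513
3. -31.24494, 133.56535
4. 48.72182, 155.87765

Point 1:
  Latitude: 59 + 0/60 + 56.5/3600 = 59.015694
  S ⇒ negate
  λ: 66 + 34/60 + 41.24/3600 = 66.578122
  E → positive
Point 2:
  φ: 14.83′ = 0.247167°; total 25.247167
  N → positive
  Longitude: 106 + 37.508/60 = 106.625133
  E → positive
Point 3:
  Latitude: degrees = first 2 digits = 31, minutes = 14.6966; 31 + 14.6966/60 = 31.244943
  S → negative
  Longitude: split at 3 digits → 133° and 33.9209′; 133 + 33.9209/60 = 133.565348
  E → positive
Point 4:
  Lat: 48 + 43.309/60 = 48.721817
  N ⇒ keep positive
  Lon: 155 + 52.659/60 = 155.877650
  E → positive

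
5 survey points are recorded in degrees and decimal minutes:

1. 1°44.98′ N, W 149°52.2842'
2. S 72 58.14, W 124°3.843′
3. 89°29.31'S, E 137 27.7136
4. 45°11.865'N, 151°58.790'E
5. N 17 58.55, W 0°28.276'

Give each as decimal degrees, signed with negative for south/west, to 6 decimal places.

1. 1.749667, -149.871403
2. -72.969000, -124.064050
3. -89.488500, 137.461893
4. 45.197750, 151.979833
5. 17.975833, -0.471267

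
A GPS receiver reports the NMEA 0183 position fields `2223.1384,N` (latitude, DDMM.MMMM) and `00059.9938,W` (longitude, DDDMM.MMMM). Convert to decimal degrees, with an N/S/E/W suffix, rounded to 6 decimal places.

22.385640° N, 0.999897° W

Latitude: split at 2 digits → 22° and 23.1384′; 22 + 23.1384/60 = 22.3856400
Longitude: split at 3 digits → 000° and 59.9938′; 0 + 59.9938/60 = 0.9998967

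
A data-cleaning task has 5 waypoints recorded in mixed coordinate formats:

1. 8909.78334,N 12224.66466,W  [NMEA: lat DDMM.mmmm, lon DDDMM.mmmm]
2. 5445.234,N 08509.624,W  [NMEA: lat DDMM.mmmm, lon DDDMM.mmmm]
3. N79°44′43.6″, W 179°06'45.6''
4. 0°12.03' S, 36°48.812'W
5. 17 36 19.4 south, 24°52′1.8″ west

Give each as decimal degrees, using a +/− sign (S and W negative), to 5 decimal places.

Point 1:
  φ: degrees = first 2 digits = 89, minutes = 9.78334; 89 + 9.78334/60 = 89.163056
  N → positive
  Longitude: split at 3 digits → 122° and 24.66466′; 122 + 24.66466/60 = 122.411078
  W → negative
Point 2:
  Lat: split at 2 digits → 54° and 45.234′; 54 + 45.234/60 = 54.753900
  N ⇒ keep positive
  Lon: split at 3 digits → 085° and 9.624′; 85 + 9.624/60 = 85.160400
  W ⇒ negate
Point 3:
  φ: 79° + 44/60 + 43.6/3600 = 79 + 0.733333 + 0.012111 = 79.745444
  N ⇒ keep positive
  Longitude: 179 + 6/60 + 45.6/3600 = 179.112667
  W → negative
Point 4:
  Latitude: 12.03′ = 0.200500°; total 0.200500
  S → negative
  λ: 48.812′ = 0.813533°; total 36.813533
  W → negative
Point 5:
  Latitude: 17° + 36/60 + 19.4/3600 = 17 + 0.600000 + 0.005389 = 17.605389
  hemisphere S, so the sign is −
  Lon: 24 + 52/60 + 1.8/3600 = 24.867167
  W → negative

1. 89.16306, -122.41108
2. 54.75390, -85.16040
3. 79.74544, -179.11267
4. -0.20050, -36.81353
5. -17.60539, -24.86717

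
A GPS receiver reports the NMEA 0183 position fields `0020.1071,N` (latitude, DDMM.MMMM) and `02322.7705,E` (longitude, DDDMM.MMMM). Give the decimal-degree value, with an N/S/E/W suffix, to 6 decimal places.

0.335118° N, 23.379508° E

φ: split at 2 digits → 00° and 20.1071′; 0 + 20.1071/60 = 0.3351183
λ: degrees = first 3 digits = 23, minutes = 22.7705; 23 + 22.7705/60 = 23.3795083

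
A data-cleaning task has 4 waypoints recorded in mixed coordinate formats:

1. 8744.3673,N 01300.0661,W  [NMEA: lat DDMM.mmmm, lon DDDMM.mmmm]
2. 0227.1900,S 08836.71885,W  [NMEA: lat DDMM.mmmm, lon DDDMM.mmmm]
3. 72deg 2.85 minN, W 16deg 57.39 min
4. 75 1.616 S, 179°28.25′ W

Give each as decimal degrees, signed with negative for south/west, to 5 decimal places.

1. 87.73946, -13.00110
2. -2.45317, -88.61198
3. 72.04750, -16.95650
4. -75.02693, -179.47083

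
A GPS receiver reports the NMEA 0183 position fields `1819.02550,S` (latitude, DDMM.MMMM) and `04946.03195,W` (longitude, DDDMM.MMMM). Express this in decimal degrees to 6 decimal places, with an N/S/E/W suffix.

Lat: degrees = first 2 digits = 18, minutes = 19.0255; 18 + 19.0255/60 = 18.3170917
λ: split at 3 digits → 049° and 46.03195′; 49 + 46.03195/60 = 49.7671992

18.317092° S, 49.767199° W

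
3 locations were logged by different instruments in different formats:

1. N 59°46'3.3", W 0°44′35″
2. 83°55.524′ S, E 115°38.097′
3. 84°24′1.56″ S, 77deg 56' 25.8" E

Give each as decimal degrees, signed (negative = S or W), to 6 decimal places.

Point 1:
  Lat: 59° + 46/60 + 3.3/3600 = 59 + 0.766667 + 0.000917 = 59.7675833
  N → positive
  Longitude: 0 + 44/60 + 35/3600 = 0.7430556
  W ⇒ negate
Point 2:
  φ: 83 + 55.524/60 = 83.9254000
  S → negative
  Longitude: 115 + 38.097/60 = 115.6349500
  E ⇒ keep positive
Point 3:
  Lat: 84 + 24/60 + 1.56/3600 = 84.4004333
  hemisphere S, so the sign is −
  Lon: 77 + 56/60 + 25.8/3600 = 77.9405000
  E → positive

1. 59.767583, -0.743056
2. -83.925400, 115.634950
3. -84.400433, 77.940500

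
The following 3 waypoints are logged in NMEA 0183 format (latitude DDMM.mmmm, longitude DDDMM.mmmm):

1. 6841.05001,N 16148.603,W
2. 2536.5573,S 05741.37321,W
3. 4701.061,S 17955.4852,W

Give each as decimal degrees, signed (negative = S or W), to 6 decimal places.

Point 1:
  Lat: split at 2 digits → 68° and 41.05001′; 68 + 41.05001/60 = 68.6841668
  N ⇒ keep positive
  Lon: degrees = first 3 digits = 161, minutes = 48.603; 161 + 48.603/60 = 161.8100500
  hemisphere W, so the sign is −
Point 2:
  Latitude: degrees = first 2 digits = 25, minutes = 36.5573; 25 + 36.5573/60 = 25.6092883
  S ⇒ negate
  λ: degrees = first 3 digits = 57, minutes = 41.37321; 57 + 41.37321/60 = 57.6895535
  hemisphere W, so the sign is −
Point 3:
  Latitude: degrees = first 2 digits = 47, minutes = 1.061; 47 + 1.061/60 = 47.0176833
  S ⇒ negate
  Longitude: degrees = first 3 digits = 179, minutes = 55.4852; 179 + 55.4852/60 = 179.9247533
  hemisphere W, so the sign is −

1. 68.684167, -161.810050
2. -25.609288, -57.689554
3. -47.017683, -179.924753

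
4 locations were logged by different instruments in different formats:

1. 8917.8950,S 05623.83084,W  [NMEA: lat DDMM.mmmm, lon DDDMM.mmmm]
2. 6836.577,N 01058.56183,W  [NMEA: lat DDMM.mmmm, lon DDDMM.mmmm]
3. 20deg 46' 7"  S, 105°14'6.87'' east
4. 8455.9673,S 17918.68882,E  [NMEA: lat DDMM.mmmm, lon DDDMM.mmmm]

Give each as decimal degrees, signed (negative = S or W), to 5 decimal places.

Point 1:
  Latitude: split at 2 digits → 89° and 17.895′; 89 + 17.895/60 = 89.298250
  S ⇒ negate
  λ: degrees = first 3 digits = 56, minutes = 23.83084; 56 + 23.83084/60 = 56.397181
  hemisphere W, so the sign is −
Point 2:
  Lat: degrees = first 2 digits = 68, minutes = 36.577; 68 + 36.577/60 = 68.609617
  N → positive
  Longitude: degrees = first 3 digits = 10, minutes = 58.56183; 10 + 58.56183/60 = 10.976031
  W → negative
Point 3:
  φ: 20 + 46/60 + 7/3600 = 20.768611
  hemisphere S, so the sign is −
  Lon: 105 + 14/60 + 6.87/3600 = 105.235242
  E → positive
Point 4:
  Latitude: split at 2 digits → 84° and 55.9673′; 84 + 55.9673/60 = 84.932788
  S ⇒ negate
  Longitude: split at 3 digits → 179° and 18.68882′; 179 + 18.68882/60 = 179.311480
  E → positive

1. -89.29825, -56.39718
2. 68.60962, -10.97603
3. -20.76861, 105.23524
4. -84.93279, 179.31148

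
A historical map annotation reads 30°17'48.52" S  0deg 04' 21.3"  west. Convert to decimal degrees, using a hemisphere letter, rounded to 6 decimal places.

Lat: 30° + 17/60 + 48.52/3600 = 30 + 0.283333 + 0.013478 = 30.2968111
Longitude: 0° + 4/60 + 21.3/3600 = 0 + 0.066667 + 0.005917 = 0.0725833

30.296811° S, 0.072583° W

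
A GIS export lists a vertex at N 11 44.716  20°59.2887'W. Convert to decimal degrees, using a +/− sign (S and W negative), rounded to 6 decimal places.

Lat: 11 + 44.716/60 = 11.7452667
N → positive
Longitude: 59.2887′ = 0.988145°; total 20.9881450
hemisphere W, so the sign is −

11.745267, -20.988145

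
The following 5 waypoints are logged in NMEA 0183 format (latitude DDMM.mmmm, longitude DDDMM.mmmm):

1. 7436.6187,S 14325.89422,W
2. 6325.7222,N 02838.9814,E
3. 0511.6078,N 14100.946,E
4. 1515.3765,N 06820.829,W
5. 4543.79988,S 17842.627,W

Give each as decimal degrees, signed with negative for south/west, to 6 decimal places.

Point 1:
  Latitude: split at 2 digits → 74° and 36.6187′; 74 + 36.6187/60 = 74.6103117
  S ⇒ negate
  Lon: degrees = first 3 digits = 143, minutes = 25.89422; 143 + 25.89422/60 = 143.4315703
  W ⇒ negate
Point 2:
  Latitude: degrees = first 2 digits = 63, minutes = 25.7222; 63 + 25.7222/60 = 63.4287033
  N → positive
  λ: degrees = first 3 digits = 28, minutes = 38.9814; 28 + 38.9814/60 = 28.6496900
  E → positive
Point 3:
  Lat: degrees = first 2 digits = 5, minutes = 11.6078; 5 + 11.6078/60 = 5.1934633
  N → positive
  Longitude: degrees = first 3 digits = 141, minutes = 0.946; 141 + 0.946/60 = 141.0157667
  E → positive
Point 4:
  Lat: split at 2 digits → 15° and 15.3765′; 15 + 15.3765/60 = 15.2562750
  N ⇒ keep positive
  λ: split at 3 digits → 068° and 20.829′; 68 + 20.829/60 = 68.3471500
  hemisphere W, so the sign is −
Point 5:
  Lat: degrees = first 2 digits = 45, minutes = 43.79988; 45 + 43.79988/60 = 45.7299980
  S → negative
  λ: split at 3 digits → 178° and 42.627′; 178 + 42.627/60 = 178.7104500
  W → negative

1. -74.610312, -143.431570
2. 63.428703, 28.649690
3. 5.193463, 141.015767
4. 15.256275, -68.347150
5. -45.729998, -178.710450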